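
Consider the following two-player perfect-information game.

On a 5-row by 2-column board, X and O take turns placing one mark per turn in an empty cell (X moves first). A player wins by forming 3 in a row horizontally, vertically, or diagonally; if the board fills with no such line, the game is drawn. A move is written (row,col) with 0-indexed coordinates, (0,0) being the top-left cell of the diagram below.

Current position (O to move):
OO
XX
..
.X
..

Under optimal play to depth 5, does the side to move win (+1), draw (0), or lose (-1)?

value(OO/XX/../.X/.., O) = 0

p1 O@[OO/XX/../.X/..]: (2,0)[OO/XX/O./.X/..]-1 (2,1)[OO/XX/.O/.X/..]+0* (3,0)[OO/XX/../OX/..]-1 (4,0)[OO/XX/../.X/O.]-1 (4,1)[OO/XX/../.X/.O]-1
p2 X@[OO/XX/.O/.X/..]: (2,0)[OO/XX/XO/.X/..]+0* (3,0)[OO/XX/.O/XX/..]+0 (4,0)[OO/XX/.O/.X/X.]+0 (4,1)[OO/XX/.O/.X/.X]+0
p3 O@[OO/XX/XO/.X/..]: (3,0)[OO/XX/XO/OX/..]+0* (4,0)[OO/XX/XO/.X/O.]-1 (4,1)[OO/XX/XO/.X/.O]-1
p4 X@[OO/XX/XO/OX/..]: (4,0)[OO/XX/XO/OX/X.]+0* (4,1)[OO/XX/XO/OX/.X]+0
p5 O@[OO/XX/XO/OX/X.]: (4,1)[OO/XX/XO/OX/XO]+0*
p6 X@[OO/XX/XO/OX/XO] terminal +0; root [OO/XX/../.X/..] d5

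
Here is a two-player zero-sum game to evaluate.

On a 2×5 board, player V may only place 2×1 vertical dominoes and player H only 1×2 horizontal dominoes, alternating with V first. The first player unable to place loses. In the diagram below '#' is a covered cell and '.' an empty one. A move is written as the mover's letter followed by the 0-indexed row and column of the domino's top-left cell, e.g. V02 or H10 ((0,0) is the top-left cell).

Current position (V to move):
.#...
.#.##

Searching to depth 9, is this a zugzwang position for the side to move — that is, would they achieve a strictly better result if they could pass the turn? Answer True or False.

zugzwang(.#.../.#.##, V) = False

p1 V@[.#.../.#.##]: V00[##.../##.##]-1 V02[.##../.####]+1*
p2 H@[.##../.####]: H03[.####/.####]-1*
p3 V@[.####/.####]: V00[#####/#####]+1*
p4 H@[#####/#####] terminal -1; root [.#.../.#.##] d9
suppose V passes — search the same position with H to move:
pass> p1 H@[.#.../.#.##]: H02[.###./.#.##]-1* H03[.#.##/.#.##]-1
pass> p2 V@[.###./.#.##]: V00[####./##.##]+1*
pass> p3 H@[####./##.##] terminal -1; root [.#.../.#.##] d9
for V: play +1, pass +1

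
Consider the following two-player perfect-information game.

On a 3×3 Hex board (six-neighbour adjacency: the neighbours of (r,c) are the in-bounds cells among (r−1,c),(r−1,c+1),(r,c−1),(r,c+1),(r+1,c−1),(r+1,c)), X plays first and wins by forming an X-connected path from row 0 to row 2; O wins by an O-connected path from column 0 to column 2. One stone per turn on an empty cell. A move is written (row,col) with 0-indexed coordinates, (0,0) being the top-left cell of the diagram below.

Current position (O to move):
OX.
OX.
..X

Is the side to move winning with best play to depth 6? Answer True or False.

O winning at [OX./OX./..X]: False

[OX./OX./..X] O move#1: (0,2):-1/OXO/OX./..X*, (1,2):-1/OX./OXO/..X, (2,0):-1/OX./OX./O.X, (2,1):-1/OX./OX./.OX
[OXO/OX./..X] X move#2: (1,2):+1/OXO/OXX/..X*, (2,0):+1/OXO/OX./X.X, (2,1):+1/OXO/OX./.XX
[OXO/OXX/..X] end (terminal -1, O#3); searched OX./OX./..X to 6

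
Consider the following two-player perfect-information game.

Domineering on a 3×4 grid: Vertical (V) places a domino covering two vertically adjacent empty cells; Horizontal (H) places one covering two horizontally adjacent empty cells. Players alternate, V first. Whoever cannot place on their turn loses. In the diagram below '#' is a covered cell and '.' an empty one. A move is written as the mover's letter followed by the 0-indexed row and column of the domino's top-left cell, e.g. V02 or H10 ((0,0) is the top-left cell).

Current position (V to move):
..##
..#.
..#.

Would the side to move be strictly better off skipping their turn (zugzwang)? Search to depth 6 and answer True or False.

zugzwang(..##/..#./..#., V) = False

p1 V@[..##/..#./..#.]: V00[#.##/#.#./..#.]+1* V01[.###/.##./..#.]+1 V10[..##/#.#./#.#.]+1 V11[..##/.##./.##.]+1 V13[..##/..##/..##]-1
p2 H@[#.##/#.#./..#.]: H20[#.##/#.#./###.]-1*
p3 V@[#.##/#.#./###.]: V01[####/###./###.]+1* V13[#.##/#.##/####]+1
p4 H@[####/###./###.] terminal -1; root [..##/..#./..#.] d6
if V skipped the turn, H would face:
~ p1 H@[..##/..#./..#.]: H00[####/..#./..#.]-1 H10[..##/###./..#.]+1* H20[..##/..#./###.]-1
~ p2 V@[..##/###./..#.]: V13[..##/####/..##]-1*
~ p3 H@[..##/####/..##]: H00[####/####/..##]+1* H20[..##/####/####]+1
~ p4 V@[####/####/..##] terminal -1; root [..##/..#./..#.] d6
compare (V): move=+1 vs pass=-1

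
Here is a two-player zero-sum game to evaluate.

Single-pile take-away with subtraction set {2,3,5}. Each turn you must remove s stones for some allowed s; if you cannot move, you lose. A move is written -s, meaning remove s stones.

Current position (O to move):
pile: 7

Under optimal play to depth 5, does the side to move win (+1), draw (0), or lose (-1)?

p1 O@[7]: -2[5]-1* -3[4]-1 -5[2]-1
p2 X@[5]: -2[3]-1 -3[2]-1 -5[0]+1*
p3 O@[0] terminal -1; root [7] d5

value(7, O) = -1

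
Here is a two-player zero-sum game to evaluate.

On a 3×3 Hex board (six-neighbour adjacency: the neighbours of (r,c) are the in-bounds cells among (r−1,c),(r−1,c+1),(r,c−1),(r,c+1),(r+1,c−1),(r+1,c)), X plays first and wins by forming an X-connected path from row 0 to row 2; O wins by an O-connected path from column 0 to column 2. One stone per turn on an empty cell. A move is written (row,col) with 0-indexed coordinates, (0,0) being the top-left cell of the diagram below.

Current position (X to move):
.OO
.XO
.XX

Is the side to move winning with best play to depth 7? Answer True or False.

X winning at [.OO/.XO/.XX]: False

p1 X@[.OO/.XO/.XX]: (0,0)[XOO/.XO/.XX]-1* (1,0)[.OO/XXO/.XX]-1 (2,0)[.OO/.XO/XXX]-1
p2 O@[XOO/.XO/.XX]: (1,0)[XOO/OXO/.XX]+1* (2,0)[XOO/.XO/OXX]-1
p3 X@[XOO/OXO/.XX] terminal -1; root [.OO/.XO/.XX] d7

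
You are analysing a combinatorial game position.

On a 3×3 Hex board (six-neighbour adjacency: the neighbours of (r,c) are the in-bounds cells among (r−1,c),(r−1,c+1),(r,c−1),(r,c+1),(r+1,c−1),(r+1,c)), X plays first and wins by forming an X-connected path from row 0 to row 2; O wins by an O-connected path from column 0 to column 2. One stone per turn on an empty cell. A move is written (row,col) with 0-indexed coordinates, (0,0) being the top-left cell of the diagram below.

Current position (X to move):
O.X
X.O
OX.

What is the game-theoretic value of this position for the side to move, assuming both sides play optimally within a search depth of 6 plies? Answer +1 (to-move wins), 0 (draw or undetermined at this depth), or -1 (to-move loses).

p1 X@[O.X/X.O/OX.]: (0,1)[OXX/X.O/OX.]-1 (1,1)[O.X/XXO/OX.]+1* (2,2)[O.X/X.O/OXX]-1
p2 O@[O.X/XXO/OX.] terminal -1; root [O.X/X.O/OX.] d6

value(O.X/X.O/OX., X) = +1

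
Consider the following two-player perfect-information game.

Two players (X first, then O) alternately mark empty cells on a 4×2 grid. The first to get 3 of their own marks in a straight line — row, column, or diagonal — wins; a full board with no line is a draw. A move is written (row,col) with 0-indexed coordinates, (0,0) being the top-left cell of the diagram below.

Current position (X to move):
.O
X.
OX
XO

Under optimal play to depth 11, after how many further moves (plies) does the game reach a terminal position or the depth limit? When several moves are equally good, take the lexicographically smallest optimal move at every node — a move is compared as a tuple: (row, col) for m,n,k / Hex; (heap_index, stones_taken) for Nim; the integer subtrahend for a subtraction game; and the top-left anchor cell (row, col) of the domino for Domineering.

ply 1, X at .O/X./OX/XO | (0,0)=+0→XO/X./OX/XO*; (1,1)=+0→.O/XX/OX/XO
ply 2, O at XO/X./OX/XO | (1,1)=+0→XO/XO/OX/XO*
ply 3: XO/XO/OX/XO is terminal +0 (X); from .O/X./OX/XO depth 11

PV length from [.O/X./OX/XO]: 2 plies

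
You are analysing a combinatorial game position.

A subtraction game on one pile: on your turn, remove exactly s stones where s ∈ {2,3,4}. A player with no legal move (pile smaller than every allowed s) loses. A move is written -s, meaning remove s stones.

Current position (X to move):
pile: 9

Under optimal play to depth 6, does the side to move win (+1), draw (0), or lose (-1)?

value(9, X) = +1

p1 X@[9]: -2[7]+1* -3[6]+1 -4[5]-1
p2 O@[7]: -2[5]-1* -3[4]-1 -4[3]-1
p3 X@[5]: -2[3]-1 -3[2]-1 -4[1]+1*
p4 O@[1] terminal -1; root [9] d6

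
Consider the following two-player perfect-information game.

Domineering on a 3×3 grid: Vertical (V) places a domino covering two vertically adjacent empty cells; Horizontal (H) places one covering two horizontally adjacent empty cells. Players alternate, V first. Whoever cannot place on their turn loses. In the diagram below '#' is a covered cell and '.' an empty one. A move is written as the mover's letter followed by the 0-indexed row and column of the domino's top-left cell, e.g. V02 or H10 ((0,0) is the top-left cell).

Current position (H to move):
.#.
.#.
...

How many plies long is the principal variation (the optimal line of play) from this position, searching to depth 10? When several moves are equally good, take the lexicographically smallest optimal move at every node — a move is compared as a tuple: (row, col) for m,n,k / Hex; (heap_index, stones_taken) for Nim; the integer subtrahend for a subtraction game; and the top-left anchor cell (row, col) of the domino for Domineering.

PV length from [.#./.#./...]: 2 plies

ply 1, H at .#./.#./... | H20=-1→.#./.#./##.*; H21=-1→.#./.#./.##
ply 2, V at .#./.#./##. | V00=+1→##./##./##.*; V02=+1→.##/.##/##.; V12=+1→.#./.##/###
ply 3: ##./##./##. is terminal -1 (H); from .#./.#./... depth 10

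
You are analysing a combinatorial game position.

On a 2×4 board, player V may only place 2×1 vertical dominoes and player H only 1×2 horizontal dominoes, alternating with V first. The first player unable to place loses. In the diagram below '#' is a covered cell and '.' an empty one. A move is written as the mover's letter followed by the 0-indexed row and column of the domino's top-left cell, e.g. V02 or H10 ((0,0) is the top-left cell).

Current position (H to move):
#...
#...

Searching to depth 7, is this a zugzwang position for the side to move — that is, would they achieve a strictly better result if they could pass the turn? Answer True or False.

zugzwang(#.../#..., H) = False

[#.../#...] H move#1: H01:+1/###./#...*, H02:+1/#.##/#..., H11:+1/#.../###., H12:+1/#.../#.##
[###./#...] V move#2: V03:-1/####/#..#*
[####/#..#] H move#3: H11:+1/####/####*
[####/####] end (terminal -1, V#4); searched #.../#... to 7
pass branch (V moves first from the same position):
  | [#.../#...] V move#1: V01:-1/##../##.., V02:+1/#.#./#.#.*, V03:-1/#..#/#..#
  | [#.#./#.#.] end (terminal -1, H#2); searched #.../#... to 7
H moving scores +1; H passing scores -1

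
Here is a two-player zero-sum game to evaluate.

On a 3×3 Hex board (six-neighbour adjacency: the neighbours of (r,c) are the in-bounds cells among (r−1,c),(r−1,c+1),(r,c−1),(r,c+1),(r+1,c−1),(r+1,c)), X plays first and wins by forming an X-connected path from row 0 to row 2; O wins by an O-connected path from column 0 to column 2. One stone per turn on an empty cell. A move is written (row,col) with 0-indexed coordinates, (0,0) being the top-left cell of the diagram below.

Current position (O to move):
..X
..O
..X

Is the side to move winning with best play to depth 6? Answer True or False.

O winning at [..X/..O/..X]: True

[..X/..O/..X] O move#1: (0,0):-1/O.X/..O/..X, (0,1):-1/.OX/..O/..X, (1,0):-1/..X/O.O/..X, (1,1):+1/..X/.OO/..X*, (2,0):+1/..X/..O/O.X, (2,1):-1/..X/..O/.OX
[..X/.OO/..X] X move#2: (0,0):-1/X.X/.OO/..X*, (0,1):-1/.XX/.OO/..X, (1,0):-1/..X/XOO/..X, (2,0):-1/..X/.OO/X.X, (2,1):-1/..X/.OO/.XX
[X.X/.OO/..X] O move#3: (0,1):+1/XOX/.OO/..X*, (1,0):+1/X.X/OOO/..X, (2,0):+1/X.X/.OO/O.X, (2,1):+1/X.X/.OO/.OX
[XOX/.OO/..X] X move#4: (1,0):-1/XOX/XOO/..X*, (2,0):-1/XOX/.OO/X.X, (2,1):-1/XOX/.OO/.XX
[XOX/XOO/..X] O move#5: (2,0):+1/XOX/XOO/O.X*, (2,1):-1/XOX/XOO/.OX
[XOX/XOO/O.X] end (terminal -1, X#6); searched ..X/..O/..X to 6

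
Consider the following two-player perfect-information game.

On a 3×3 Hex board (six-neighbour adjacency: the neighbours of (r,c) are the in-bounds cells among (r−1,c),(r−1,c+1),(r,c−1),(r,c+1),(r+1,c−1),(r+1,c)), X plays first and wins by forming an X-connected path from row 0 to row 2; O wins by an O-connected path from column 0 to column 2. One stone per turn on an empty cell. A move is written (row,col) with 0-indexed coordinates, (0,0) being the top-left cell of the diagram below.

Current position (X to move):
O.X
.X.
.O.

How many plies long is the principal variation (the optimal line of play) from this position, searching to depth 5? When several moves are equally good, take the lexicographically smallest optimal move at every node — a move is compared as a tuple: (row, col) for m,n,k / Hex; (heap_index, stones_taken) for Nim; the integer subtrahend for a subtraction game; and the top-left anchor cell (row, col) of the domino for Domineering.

p1 X@[O.X/.X./.O.]: (0,1)[OXX/.X./.O.]-1 (1,0)[O.X/XX./.O.]-1 (1,2)[O.X/.XX/.O.]+1* (2,0)[O.X/.X./XO.]+1 (2,2)[O.X/.X./.OX]+1
p2 O@[O.X/.XX/.O.]: (0,1)[OOX/.XX/.O.]-1* (1,0)[O.X/OXX/.O.]-1 (2,0)[O.X/.XX/OO.]-1 (2,2)[O.X/.XX/.OO]-1
p3 X@[OOX/.XX/.O.]: (1,0)[OOX/XXX/.O.]+1* (2,0)[OOX/.XX/XO.]+1 (2,2)[OOX/.XX/.OX]+1
p4 O@[OOX/XXX/.O.]: (2,0)[OOX/XXX/OO.]-1* (2,2)[OOX/XXX/.OO]-1
p5 X@[OOX/XXX/OO.]: (2,2)[OOX/XXX/OOX]+1*
p6 O@[OOX/XXX/OOX] terminal -1; root [O.X/.X./.O.] d5

PV length from [O.X/.X./.O.]: 5 plies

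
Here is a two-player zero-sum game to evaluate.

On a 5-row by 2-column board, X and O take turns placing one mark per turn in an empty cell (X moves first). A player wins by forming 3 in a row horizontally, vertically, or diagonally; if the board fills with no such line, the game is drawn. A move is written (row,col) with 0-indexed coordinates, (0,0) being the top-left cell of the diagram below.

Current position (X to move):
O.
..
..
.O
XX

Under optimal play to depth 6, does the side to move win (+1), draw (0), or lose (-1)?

value(O./../../.O/XX, X) = 0

[O./../../.O/XX] X move#1: (0,1):+0/OX/../../.O/XX*, (1,0):+0/O./X./../.O/XX, (1,1):+0/O./.X/../.O/XX, (2,0):+0/O./../X./.O/XX, (2,1):+0/O./../.X/.O/XX, (3,0):+0/O./../../XO/XX
[OX/../../.O/XX] O move#2: (1,0):+0/OX/O./../.O/XX*, (1,1):+0/OX/.O/../.O/XX, (2,0):+0/OX/../O./.O/XX, (2,1):+0/OX/../.O/.O/XX, (3,0):+0/OX/../../OO/XX
[OX/O./../.O/XX] X move#3: (1,1):-1/OX/OX/../.O/XX, (2,0):+0/OX/O./X./.O/XX*, (2,1):-1/OX/O./.X/.O/XX, (3,0):-1/OX/O./../XO/XX
[OX/O./X./.O/XX] O move#4: (1,1):-1/OX/OO/X./.O/XX, (2,1):-1/OX/O./XO/.O/XX, (3,0):+0/OX/O./X./OO/XX*
[OX/O./X./OO/XX] X move#5: (1,1):+0/OX/OX/X./OO/XX*, (2,1):+0/OX/O./XX/OO/XX
[OX/OX/X./OO/XX] O move#6: (2,1):+0/OX/OX/XO/OO/XX*
[OX/OX/XO/OO/XX] end (terminal +0, X#7); searched O./../../.O/XX to 6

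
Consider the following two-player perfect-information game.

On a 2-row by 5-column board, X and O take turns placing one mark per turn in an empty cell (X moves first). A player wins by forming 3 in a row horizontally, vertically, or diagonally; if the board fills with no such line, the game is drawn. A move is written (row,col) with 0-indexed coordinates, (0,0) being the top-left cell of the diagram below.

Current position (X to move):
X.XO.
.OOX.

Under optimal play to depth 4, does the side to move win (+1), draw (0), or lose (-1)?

ply 1, X at X.XO./.OOX. | (0,1)=+1→XXXO./.OOX.*; (0,4)=-1→X.XOX/.OOX.; (1,0)=+0→X.XO./XOOX.; (1,4)=-1→X.XO./.OOXX
ply 2: XXXO./.OOX. is terminal -1 (O); from X.XO./.OOX. depth 4

value(X.XO./.OOX., X) = +1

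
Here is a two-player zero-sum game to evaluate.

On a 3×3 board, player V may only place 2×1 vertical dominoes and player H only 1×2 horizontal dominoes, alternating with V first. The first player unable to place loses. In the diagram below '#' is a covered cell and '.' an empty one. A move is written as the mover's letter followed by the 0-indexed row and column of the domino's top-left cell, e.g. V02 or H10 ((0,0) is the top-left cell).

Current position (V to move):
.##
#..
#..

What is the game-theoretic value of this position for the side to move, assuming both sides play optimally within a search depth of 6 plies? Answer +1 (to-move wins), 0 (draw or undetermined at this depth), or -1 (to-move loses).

[.##/#../#..] V move#1: V11:+1/.##/##./##.*, V12:+1/.##/#.#/#.#
[.##/##./##.] end (terminal -1, H#2); searched .##/#../#.. to 6

value(.##/#../#.., V) = +1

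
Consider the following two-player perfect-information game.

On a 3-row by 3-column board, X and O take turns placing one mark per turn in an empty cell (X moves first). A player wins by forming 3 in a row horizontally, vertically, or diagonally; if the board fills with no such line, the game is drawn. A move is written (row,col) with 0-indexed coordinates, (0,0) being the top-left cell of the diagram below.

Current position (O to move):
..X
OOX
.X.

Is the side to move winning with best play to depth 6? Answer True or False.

ply 1, O at ..X/OOX/.X. | (0,0)=-1→O.X/OOX/.X.; (0,1)=-1→.OX/OOX/.X.; (2,0)=-1→..X/OOX/OX.; (2,2)=+0→..X/OOX/.XO*
ply 2, X at ..X/OOX/.XO | (0,0)=+0→X.X/OOX/.XO*; (0,1)=-1→.XX/OOX/.XO; (2,0)=-1→..X/OOX/XXO
ply 3, O at X.X/OOX/.XO | (0,1)=+0→XOX/OOX/.XO*; (2,0)=-1→X.X/OOX/OXO
ply 4, X at XOX/OOX/.XO | (2,0)=+0→XOX/OOX/XXO*
ply 5: XOX/OOX/XXO is terminal +0 (O); from ..X/OOX/.X. depth 6

O winning at [..X/OOX/.X.]: False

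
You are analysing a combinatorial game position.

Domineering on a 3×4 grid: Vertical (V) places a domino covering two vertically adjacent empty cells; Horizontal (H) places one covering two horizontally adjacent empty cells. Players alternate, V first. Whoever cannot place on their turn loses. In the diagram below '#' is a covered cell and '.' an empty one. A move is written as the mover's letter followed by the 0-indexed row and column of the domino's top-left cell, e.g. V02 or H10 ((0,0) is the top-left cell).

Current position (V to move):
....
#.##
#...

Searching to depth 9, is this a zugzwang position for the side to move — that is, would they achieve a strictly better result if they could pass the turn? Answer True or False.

ply 1, V at ..../#.##/#... | V01=-1→.#../####/#...*; V11=-1→..../####/##..
ply 2, H at .#../####/#... | H02=+1→.###/####/#...*; H21=+1→.#../####/###.; H22=+1→.#../####/#.##
ply 3: .###/####/#... is terminal -1 (V); from ..../#.##/#... depth 9
if V skipped the turn, H would face:
~ ply 1, H at ..../#.##/#... | H00=+1→##../#.##/#...*; H01=+1→.##./#.##/#...; H02=+1→..##/#.##/#...; H21=+1→..../#.##/###.; H22=+1→..../#.##/#.##
~ ply 2, V at ##../#.##/#... | V11=-1→##../####/##..*
~ ply 3, H at ##../####/##.. | H02=+1→####/####/##..*; H22=+1→##../####/####
~ ply 4: ####/####/##.. is terminal -1 (V); from ..../#.##/#... depth 9
compare (V): move=-1 vs pass=-1

zugzwang(..../#.##/#..., V) = False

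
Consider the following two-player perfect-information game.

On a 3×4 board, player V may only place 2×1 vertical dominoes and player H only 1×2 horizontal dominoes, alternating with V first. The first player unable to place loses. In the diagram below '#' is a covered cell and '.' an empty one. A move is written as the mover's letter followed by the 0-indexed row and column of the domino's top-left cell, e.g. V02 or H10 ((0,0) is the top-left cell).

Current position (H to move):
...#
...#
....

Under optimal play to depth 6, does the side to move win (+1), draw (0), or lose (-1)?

ply 1, H at ...#/...#/.... | H00=-1→##.#/...#/....; H01=-1→.###/...#/....; H10=+1→...#/##.#/....*; H11=+1→...#/.###/....; H20=-1→...#/...#/##..; H21=-1→...#/...#/.##.; H22=-1→...#/...#/..##
ply 2, V at ...#/##.#/.... | V02=-1→..##/####/....*; V12=-1→...#/####/..#.
ply 3, H at ..##/####/.... | H00=+1→####/####/....*; H20=+1→..##/####/##..; H21=+1→..##/####/.##.; H22=+1→..##/####/..##
ply 4: ####/####/.... is terminal -1 (V); from ...#/...#/.... depth 6

value(...#/...#/...., H) = +1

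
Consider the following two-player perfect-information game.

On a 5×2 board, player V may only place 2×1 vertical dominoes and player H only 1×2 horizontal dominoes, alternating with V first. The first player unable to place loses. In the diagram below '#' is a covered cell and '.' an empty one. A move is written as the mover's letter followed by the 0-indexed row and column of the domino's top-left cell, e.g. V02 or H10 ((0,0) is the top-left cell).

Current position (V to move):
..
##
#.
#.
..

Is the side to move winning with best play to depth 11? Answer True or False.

V winning at [../##/#./#./..]: False

[../##/#./#./..] V move#1: V21:-1/../##/##/##/..*, V31:-1/../##/#./##/.#
[../##/##/##/..] H move#2: H00:+1/##/##/##/##/..*, H40:+1/../##/##/##/##
[##/##/##/##/..] end (terminal -1, V#3); searched ../##/#./#./.. to 11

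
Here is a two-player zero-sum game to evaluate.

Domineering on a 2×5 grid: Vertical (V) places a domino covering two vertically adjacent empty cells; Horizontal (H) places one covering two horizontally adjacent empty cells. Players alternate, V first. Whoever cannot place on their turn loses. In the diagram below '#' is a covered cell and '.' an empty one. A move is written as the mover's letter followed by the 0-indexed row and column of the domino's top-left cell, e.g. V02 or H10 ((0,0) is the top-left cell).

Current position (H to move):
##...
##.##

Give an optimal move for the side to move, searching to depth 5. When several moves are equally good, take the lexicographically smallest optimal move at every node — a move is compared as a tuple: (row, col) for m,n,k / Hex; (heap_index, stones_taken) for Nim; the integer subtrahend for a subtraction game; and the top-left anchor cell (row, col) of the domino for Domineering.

H's best at [##.../##.##]: H02

[##.../##.##] H move#1: H02:+1/####./##.##*, H03:-1/##.##/##.##
[####./##.##] end (terminal -1, V#2); searched ##.../##.## to 5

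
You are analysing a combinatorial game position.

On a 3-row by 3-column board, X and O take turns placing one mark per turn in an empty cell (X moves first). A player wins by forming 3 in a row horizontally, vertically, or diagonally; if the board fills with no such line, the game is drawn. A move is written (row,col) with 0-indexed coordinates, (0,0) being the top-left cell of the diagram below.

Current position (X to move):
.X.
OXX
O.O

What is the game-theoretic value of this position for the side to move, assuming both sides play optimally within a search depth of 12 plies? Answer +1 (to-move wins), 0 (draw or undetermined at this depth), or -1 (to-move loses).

value(.X./OXX/O.O, X) = +1

[.X./OXX/O.O] X move#1: (0,0):-1/XX./OXX/O.O, (0,2):-1/.XX/OXX/O.O, (2,1):+1/.X./OXX/OXO*
[.X./OXX/OXO] end (terminal -1, O#2); searched .X./OXX/O.O to 12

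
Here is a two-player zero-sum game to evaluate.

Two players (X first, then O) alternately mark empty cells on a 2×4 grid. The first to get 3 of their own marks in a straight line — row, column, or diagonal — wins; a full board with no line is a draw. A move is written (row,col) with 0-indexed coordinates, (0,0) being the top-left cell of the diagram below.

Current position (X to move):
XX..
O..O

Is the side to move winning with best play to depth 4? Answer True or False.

X winning at [XX../O..O]: True

ply 1, X at XX../O..O | (0,2)=+1→XXX./O..O*; (0,3)=+0→XX.X/O..O; (1,1)=+0→XX../OX.O; (1,2)=+0→XX../O.XO
ply 2: XXX./O..O is terminal -1 (O); from XX../O..O depth 4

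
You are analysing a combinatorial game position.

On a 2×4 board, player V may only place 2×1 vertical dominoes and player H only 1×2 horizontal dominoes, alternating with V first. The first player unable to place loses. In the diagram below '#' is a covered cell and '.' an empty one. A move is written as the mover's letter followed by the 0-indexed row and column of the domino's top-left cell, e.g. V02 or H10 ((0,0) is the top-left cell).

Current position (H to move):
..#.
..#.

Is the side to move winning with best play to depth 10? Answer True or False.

H winning at [..#./..#.]: True

ply 1, H at ..#./..#. | H00=+1→###./..#.*; H10=+1→..#./###.
ply 2, V at ###./..#. | V03=-1→####/..##*
ply 3, H at ####/..## | H10=+1→####/####*
ply 4: ####/#### is terminal -1 (V); from ..#./..#. depth 10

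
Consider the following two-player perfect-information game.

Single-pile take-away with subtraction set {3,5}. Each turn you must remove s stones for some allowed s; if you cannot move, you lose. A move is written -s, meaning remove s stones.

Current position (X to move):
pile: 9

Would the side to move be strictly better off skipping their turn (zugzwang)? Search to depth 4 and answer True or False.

ply 1, X at 9 | -3=-1→6*; -5=-1→4
ply 2, O at 6 | -3=-1→3; -5=+1→1*
ply 3: 1 is terminal -1 (X); from 9 depth 4
pass branch (O moves first from the same position):
  | ply 1, O at 9 | -3=-1→6*; -5=-1→4
  | ply 2, X at 6 | -3=-1→3; -5=+1→1*
  | ply 3: 1 is terminal -1 (O); from 9 depth 4
X moving scores -1; X passing scores +1

zugzwang(9, X) = True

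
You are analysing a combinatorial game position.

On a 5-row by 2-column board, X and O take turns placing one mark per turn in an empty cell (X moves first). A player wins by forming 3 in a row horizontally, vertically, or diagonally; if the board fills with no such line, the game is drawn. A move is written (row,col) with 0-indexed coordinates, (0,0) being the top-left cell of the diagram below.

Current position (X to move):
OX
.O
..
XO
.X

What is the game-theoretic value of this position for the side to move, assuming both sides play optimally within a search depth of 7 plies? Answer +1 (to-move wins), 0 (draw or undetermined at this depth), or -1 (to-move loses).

p1 X@[OX/.O/../XO/.X]: (1,0)[OX/XO/../XO/.X]-1 (2,0)[OX/.O/X./XO/.X]-1 (2,1)[OX/.O/.X/XO/.X]+0* (4,0)[OX/.O/../XO/XX]-1
p2 O@[OX/.O/.X/XO/.X]: (1,0)[OX/OO/.X/XO/.X]+0* (2,0)[OX/.O/OX/XO/.X]+0 (4,0)[OX/.O/.X/XO/OX]+0
p3 X@[OX/OO/.X/XO/.X]: (2,0)[OX/OO/XX/XO/.X]+0* (4,0)[OX/OO/.X/XO/XX]-1
p4 O@[OX/OO/XX/XO/.X]: (4,0)[OX/OO/XX/XO/OX]+0*
p5 X@[OX/OO/XX/XO/OX] terminal +0; root [OX/.O/../XO/.X] d7

value(OX/.O/../XO/.X, X) = 0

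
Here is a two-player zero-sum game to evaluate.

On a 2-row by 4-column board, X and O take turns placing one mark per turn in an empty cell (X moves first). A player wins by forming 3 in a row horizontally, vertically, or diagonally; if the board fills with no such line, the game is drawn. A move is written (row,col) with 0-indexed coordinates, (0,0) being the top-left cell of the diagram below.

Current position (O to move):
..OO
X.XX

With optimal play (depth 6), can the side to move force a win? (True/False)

ply 1, O at ..OO/X.XX | (0,0)=-1→O.OO/X.XX; (0,1)=+1→.OOO/X.XX*; (1,1)=+0→..OO/XOXX
ply 2: .OOO/X.XX is terminal -1 (X); from ..OO/X.XX depth 6

O winning at [..OO/X.XX]: True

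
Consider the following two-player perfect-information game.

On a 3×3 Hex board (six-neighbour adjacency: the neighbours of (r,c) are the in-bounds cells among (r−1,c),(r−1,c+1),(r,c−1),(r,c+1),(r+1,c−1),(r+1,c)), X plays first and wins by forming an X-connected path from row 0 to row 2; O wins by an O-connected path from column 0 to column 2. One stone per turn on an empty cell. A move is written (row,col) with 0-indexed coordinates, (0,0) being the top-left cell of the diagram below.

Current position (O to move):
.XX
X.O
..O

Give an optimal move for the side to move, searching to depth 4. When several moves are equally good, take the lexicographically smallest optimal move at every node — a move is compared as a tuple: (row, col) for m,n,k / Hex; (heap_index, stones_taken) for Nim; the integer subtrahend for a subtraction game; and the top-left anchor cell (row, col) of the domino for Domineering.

[.XX/X.O/..O] O move#1: (0,0):-1/OXX/X.O/..O, (1,1):-1/.XX/XOO/..O, (2,0):+1/.XX/X.O/O.O*, (2,1):-1/.XX/X.O/.OO
[.XX/X.O/O.O] X move#2: (0,0):-1/XXX/X.O/O.O*, (1,1):-1/.XX/XXO/O.O, (2,1):-1/.XX/X.O/OXO
[XXX/X.O/O.O] O move#3: (1,1):+1/XXX/XOO/O.O*, (2,1):+1/XXX/X.O/OOO
[XXX/XOO/O.O] end (terminal -1, X#4); searched .XX/X.O/..O to 4

O's best at [.XX/X.O/..O]: (2,0)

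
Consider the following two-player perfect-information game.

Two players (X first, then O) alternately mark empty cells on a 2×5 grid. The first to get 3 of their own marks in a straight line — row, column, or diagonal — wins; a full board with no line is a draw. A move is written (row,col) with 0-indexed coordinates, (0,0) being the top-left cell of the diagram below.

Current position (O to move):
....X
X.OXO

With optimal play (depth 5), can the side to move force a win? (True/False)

[....X/X.OXO] O move#1: (0,0):+0/O...X/X.OXO*, (0,1):+0/.O..X/X.OXO, (0,2):+0/..O.X/X.OXO, (0,3):+0/...OX/X.OXO, (1,1):+0/....X/XOOXO
[O...X/X.OXO] X move#2: (0,1):+0/OX..X/X.OXO*, (0,2):+0/O.X.X/X.OXO, (0,3):+0/O..XX/X.OXO, (1,1):+0/O...X/XXOXO
[OX..X/X.OXO] O move#3: (0,2):+0/OXO.X/X.OXO*, (0,3):+0/OX.OX/X.OXO, (1,1):+0/OX..X/XOOXO
[OXO.X/X.OXO] X move#4: (0,3):+0/OXOXX/X.OXO*, (1,1):+0/OXO.X/XXOXO
[OXOXX/X.OXO] O move#5: (1,1):+0/OXOXX/XOOXO*
[OXOXX/XOOXO] end (terminal +0, X#6); searched ....X/X.OXO to 5

O winning at [....X/X.OXO]: False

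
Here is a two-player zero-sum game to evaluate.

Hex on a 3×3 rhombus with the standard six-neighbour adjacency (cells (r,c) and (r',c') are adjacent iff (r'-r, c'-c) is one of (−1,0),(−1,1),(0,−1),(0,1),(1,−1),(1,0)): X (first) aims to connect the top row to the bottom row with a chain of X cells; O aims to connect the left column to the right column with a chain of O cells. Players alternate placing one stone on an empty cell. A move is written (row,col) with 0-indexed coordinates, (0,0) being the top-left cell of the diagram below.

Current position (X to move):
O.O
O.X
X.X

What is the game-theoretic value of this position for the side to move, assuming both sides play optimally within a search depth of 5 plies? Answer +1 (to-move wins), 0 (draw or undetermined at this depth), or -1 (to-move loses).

p1 X@[O.O/O.X/X.X]: (0,1)[OXO/O.X/X.X]-1* (1,1)[O.O/OXX/X.X]-1 (2,1)[O.O/O.X/XXX]-1
p2 O@[OXO/O.X/X.X]: (1,1)[OXO/OOX/X.X]+1* (2,1)[OXO/O.X/XOX]-1
p3 X@[OXO/OOX/X.X] terminal -1; root [O.O/O.X/X.X] d5

value(O.O/O.X/X.X, X) = -1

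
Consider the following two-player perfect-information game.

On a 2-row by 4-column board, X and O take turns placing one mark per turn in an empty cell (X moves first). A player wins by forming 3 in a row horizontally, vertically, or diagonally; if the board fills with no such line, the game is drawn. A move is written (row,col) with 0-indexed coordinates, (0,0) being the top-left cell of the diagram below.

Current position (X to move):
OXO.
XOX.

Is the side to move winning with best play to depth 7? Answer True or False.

X winning at [OXO./XOX.]: False

p1 X@[OXO./XOX.]: (0,3)[OXOX/XOX.]+0* (1,3)[OXO./XOXX]+0
p2 O@[OXOX/XOX.]: (1,3)[OXOX/XOXO]+0*
p3 X@[OXOX/XOXO] terminal +0; root [OXO./XOX.] d7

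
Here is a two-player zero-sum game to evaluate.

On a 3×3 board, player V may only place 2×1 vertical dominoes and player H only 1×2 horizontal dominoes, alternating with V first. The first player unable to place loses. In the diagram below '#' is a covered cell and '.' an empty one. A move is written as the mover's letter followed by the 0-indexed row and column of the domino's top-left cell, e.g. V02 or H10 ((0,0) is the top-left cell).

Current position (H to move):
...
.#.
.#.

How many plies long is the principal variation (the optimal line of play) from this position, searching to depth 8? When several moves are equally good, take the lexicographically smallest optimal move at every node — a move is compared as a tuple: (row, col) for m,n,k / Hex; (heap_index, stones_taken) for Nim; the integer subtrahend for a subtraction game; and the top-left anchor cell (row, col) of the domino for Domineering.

p1 H@[.../.#./.#.]: H00[##./.#./.#.]-1* H01[.##/.#./.#.]-1
p2 V@[##./.#./.#.]: V02[###/.##/.#.]+1* V10[##./##./##.]+1 V12[##./.##/.##]+1
p3 H@[###/.##/.#.] terminal -1; root [.../.#./.#.] d8

PV length from [.../.#./.#.]: 2 plies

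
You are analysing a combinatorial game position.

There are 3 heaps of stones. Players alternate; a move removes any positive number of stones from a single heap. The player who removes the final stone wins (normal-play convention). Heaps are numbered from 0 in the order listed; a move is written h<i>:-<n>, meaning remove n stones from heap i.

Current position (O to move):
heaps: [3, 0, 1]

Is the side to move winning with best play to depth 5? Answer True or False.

p1 O@[(3,0,1)]: h0:-1[(2,0,1)]-1 h0:-2[(1,0,1)]+1* h0:-3[(0,0,1)]-1 h2:-1[(3,0,0)]-1
p2 X@[(1,0,1)]: h0:-1[(0,0,1)]-1* h2:-1[(1,0,0)]-1
p3 O@[(0,0,1)]: h2:-1[(0,0,0)]+1*
p4 X@[(0,0,0)] terminal -1; root [(3,0,1)] d5

O winning at [(3,0,1)]: True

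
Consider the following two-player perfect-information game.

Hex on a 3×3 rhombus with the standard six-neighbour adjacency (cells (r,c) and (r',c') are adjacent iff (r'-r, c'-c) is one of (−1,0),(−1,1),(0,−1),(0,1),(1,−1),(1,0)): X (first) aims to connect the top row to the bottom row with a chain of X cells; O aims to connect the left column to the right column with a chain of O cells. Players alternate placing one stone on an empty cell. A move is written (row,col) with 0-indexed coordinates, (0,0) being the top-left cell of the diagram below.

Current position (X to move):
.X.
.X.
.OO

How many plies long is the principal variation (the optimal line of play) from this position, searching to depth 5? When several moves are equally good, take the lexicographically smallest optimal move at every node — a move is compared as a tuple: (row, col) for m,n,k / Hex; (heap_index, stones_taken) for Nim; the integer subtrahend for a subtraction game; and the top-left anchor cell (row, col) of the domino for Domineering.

ply 1, X at .X./.X./.OO | (0,0)=-1→XX./.X./.OO; (0,2)=-1→.XX/.X./.OO; (1,0)=-1→.X./XX./.OO; (1,2)=-1→.X./.XX/.OO; (2,0)=+1→.X./.X./XOO*
ply 2: .X./.X./XOO is terminal -1 (O); from .X./.X./.OO depth 5

PV length from [.X./.X./.OO]: 1 ply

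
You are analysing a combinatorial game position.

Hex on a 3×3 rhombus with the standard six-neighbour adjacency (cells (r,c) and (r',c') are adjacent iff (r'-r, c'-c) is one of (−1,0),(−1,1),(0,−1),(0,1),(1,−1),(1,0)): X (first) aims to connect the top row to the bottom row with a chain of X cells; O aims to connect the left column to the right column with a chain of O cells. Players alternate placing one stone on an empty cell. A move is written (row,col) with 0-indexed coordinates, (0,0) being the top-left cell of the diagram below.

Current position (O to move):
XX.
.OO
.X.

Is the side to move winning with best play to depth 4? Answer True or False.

O winning at [XX./.OO/.X.]: True

[XX./.OO/.X.] O move#1: (0,2):+1/XXO/.OO/.X.*, (1,0):+1/XX./OOO/.X., (2,0):+1/XX./.OO/OX., (2,2):+1/XX./.OO/.XO
[XXO/.OO/.X.] X move#2: (1,0):-1/XXO/XOO/.X.*, (2,0):-1/XXO/.OO/XX., (2,2):-1/XXO/.OO/.XX
[XXO/XOO/.X.] O move#3: (2,0):+1/XXO/XOO/OX.*, (2,2):-1/XXO/XOO/.XO
[XXO/XOO/OX.] end (terminal -1, X#4); searched XX./.OO/.X. to 4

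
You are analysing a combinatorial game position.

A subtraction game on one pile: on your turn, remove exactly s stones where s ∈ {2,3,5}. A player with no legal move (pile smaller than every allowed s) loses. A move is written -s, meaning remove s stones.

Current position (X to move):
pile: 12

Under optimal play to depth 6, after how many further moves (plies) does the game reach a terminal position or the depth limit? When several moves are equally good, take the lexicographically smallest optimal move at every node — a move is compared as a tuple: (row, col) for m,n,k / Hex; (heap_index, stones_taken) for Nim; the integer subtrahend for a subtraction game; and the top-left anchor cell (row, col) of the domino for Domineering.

[12] X move#1: -2:-1/10, -3:-1/9, -5:+1/7*
[7] O move#2: -2:-1/5*, -3:-1/4, -5:-1/2
[5] X move#3: -2:-1/3, -3:-1/2, -5:+1/0*
[0] end (terminal -1, O#4); searched 12 to 6

PV length from [12]: 3 plies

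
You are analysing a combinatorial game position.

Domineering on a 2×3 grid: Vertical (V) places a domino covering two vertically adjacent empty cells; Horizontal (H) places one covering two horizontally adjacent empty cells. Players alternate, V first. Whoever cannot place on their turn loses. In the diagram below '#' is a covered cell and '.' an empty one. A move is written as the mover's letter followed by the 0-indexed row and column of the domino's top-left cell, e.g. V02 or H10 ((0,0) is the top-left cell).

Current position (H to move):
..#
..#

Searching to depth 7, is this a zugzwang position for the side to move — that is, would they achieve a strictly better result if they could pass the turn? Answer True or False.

[..#/..#] H move#1: H00:+1/###/..#*, H10:+1/..#/###
[###/..#] end (terminal -1, V#2); searched ..#/..# to 7
pass branch (V moves first from the same position):
  | [..#/..#] V move#1: V00:+1/#.#/#.#*, V01:+1/.##/.##
  | [#.#/#.#] end (terminal -1, H#2); searched ..#/..# to 7
H moving scores +1; H passing scores -1

zugzwang(..#/..#, H) = False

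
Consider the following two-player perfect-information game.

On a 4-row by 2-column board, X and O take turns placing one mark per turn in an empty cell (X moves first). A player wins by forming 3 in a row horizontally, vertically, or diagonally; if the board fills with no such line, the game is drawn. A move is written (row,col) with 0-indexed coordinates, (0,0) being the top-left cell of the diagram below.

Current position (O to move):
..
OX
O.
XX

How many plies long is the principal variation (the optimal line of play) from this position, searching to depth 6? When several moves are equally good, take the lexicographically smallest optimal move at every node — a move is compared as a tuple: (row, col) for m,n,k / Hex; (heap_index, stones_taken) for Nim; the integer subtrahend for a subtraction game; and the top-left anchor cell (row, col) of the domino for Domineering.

[../OX/O./XX] O move#1: (0,0):+1/O./OX/O./XX*, (0,1):-1/.O/OX/O./XX, (2,1):+0/../OX/OO/XX
[O./OX/O./XX] end (terminal -1, X#2); searched ../OX/O./XX to 6

PV length from [../OX/O./XX]: 1 ply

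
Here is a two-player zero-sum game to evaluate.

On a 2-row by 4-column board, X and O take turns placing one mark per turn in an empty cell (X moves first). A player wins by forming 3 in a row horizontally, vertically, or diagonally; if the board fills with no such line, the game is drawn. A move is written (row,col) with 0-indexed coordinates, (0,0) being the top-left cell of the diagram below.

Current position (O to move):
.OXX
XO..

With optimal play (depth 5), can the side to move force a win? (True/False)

O winning at [.OXX/XO..]: False

p1 O@[.OXX/XO..]: (0,0)[OOXX/XO..]+0* (1,2)[.OXX/XOO.]+0 (1,3)[.OXX/XO.O]+0
p2 X@[OOXX/XO..]: (1,2)[OOXX/XOX.]+0* (1,3)[OOXX/XO.X]+0
p3 O@[OOXX/XOX.]: (1,3)[OOXX/XOXO]+0*
p4 X@[OOXX/XOXO] terminal +0; root [.OXX/XO..] d5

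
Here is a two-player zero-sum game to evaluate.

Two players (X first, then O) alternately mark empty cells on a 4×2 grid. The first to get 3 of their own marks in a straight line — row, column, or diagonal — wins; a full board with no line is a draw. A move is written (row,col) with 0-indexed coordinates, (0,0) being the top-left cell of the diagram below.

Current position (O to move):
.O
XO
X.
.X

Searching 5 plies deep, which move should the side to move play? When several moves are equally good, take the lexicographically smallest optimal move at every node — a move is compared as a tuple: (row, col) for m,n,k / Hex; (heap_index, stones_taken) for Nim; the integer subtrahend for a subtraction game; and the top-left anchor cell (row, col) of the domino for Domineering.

[.O/XO/X./.X] O move#1: (0,0):-1/OO/XO/X./.X, (2,1):+1/.O/XO/XO/.X*, (3,0):-1/.O/XO/X./OX
[.O/XO/XO/.X] end (terminal -1, X#2); searched .O/XO/X./.X to 5

O's best at [.O/XO/X./.X]: (2,1)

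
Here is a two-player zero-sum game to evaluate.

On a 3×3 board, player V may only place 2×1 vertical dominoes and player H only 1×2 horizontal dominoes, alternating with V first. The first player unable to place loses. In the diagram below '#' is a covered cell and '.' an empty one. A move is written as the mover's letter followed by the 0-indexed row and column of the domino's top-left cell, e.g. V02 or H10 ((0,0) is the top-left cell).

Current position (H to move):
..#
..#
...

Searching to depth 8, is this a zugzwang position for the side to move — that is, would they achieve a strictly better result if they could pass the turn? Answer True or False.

[..#/..#/...] H move#1: H00:-1/###/..#/..., H10:+1/..#/###/...*, H20:-1/..#/..#/##., H21:-1/..#/..#/.##
[..#/###/...] end (terminal -1, V#2); searched ..#/..#/... to 8
pass branch (V moves first from the same position):
  | [..#/..#/...] V move#1: V00:+1/#.#/#.#/...*, V01:+1/.##/.##/..., V10:+1/..#/#.#/#.., V11:+1/..#/.##/.#.
  | [#.#/#.#/...] H move#2: H20:-1/#.#/#.#/##.*, H21:-1/#.#/#.#/.##
  | [#.#/#.#/##.] V move#3: V01:+1/###/###/##.*
  | [###/###/##.] end (terminal -1, H#4); searched ..#/..#/... to 8
H moving scores +1; H passing scores -1

zugzwang(..#/..#/..., H) = False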